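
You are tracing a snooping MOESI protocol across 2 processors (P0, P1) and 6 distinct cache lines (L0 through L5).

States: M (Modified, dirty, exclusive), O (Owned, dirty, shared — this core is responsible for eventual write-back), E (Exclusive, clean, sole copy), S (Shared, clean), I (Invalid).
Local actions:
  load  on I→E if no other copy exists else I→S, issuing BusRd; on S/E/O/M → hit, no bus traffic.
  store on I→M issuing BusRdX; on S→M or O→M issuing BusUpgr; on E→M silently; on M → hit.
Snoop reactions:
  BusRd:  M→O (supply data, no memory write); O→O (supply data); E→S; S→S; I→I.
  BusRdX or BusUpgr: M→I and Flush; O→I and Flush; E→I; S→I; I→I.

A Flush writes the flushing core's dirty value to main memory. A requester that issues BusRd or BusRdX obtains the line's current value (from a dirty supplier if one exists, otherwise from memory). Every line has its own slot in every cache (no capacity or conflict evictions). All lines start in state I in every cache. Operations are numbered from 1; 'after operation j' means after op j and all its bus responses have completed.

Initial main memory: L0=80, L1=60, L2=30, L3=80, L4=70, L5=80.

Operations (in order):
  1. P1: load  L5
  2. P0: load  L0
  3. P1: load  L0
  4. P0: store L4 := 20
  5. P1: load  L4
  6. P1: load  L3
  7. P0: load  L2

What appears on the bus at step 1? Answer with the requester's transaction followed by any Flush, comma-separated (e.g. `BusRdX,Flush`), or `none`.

bus = BusRd

1. P1: load  L5  bus=[BusRd]  L5: P0=I P1=E  mem[L5]=80
2. P0: load  L0  bus=[BusRd]  L0: P0=E P1=I  mem[L0]=80
3. P1: load  L0  bus=[BusRd]  L0: P0=S P1=S  mem[L0]=80
4. P0: store L4 := 20  bus=[BusRdX]  L4: P0=M P1=I  mem[L4]=70
5. P1: load  L4  bus=[BusRd]  L4: P0=O P1=S  mem[L4]=70
6. P1: load  L3  bus=[BusRd]  L3: P0=I P1=E  mem[L3]=80
7. P0: load  L2  bus=[BusRd]  L2: P0=E P1=I  mem[L2]=30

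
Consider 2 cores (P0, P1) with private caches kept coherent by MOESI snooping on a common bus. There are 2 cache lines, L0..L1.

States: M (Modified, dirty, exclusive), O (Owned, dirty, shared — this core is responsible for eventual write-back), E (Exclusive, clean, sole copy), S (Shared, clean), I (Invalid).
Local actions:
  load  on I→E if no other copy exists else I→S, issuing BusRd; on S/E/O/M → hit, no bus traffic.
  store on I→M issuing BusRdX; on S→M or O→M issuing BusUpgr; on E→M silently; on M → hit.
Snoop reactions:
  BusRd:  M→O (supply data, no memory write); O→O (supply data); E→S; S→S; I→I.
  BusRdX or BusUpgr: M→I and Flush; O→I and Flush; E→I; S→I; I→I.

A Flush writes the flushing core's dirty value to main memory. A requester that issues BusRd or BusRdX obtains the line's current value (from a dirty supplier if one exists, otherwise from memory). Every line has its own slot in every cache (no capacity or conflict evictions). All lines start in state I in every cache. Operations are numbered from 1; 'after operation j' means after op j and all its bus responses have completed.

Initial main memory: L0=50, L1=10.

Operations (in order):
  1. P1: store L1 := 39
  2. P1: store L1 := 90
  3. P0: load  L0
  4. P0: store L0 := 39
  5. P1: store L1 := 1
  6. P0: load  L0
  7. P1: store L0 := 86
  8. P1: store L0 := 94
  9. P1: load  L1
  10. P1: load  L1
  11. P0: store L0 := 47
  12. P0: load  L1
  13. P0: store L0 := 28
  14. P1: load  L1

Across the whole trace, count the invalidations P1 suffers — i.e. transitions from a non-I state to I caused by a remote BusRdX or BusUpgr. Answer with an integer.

step 1: P1: store L1 := 39  ⟶  IM  (L1)  txn=BusRdX  M[L1]=10
step 2: P1: store L1 := 90  ⟶  IM  (L1)  txn=∅  M[L1]=10
step 3: P0: load  L0  ⟶  EI  (L0)  txn=BusRd  M[L0]=50
step 4: P0: store L0 := 39  ⟶  MI  (L0)  txn=∅  M[L0]=50
step 5: P1: store L1 := 1  ⟶  IM  (L1)  txn=∅  M[L1]=10
step 6: P0: load  L0  ⟶  MI  (L0)  txn=∅  M[L0]=50
step 7: P1: store L0 := 86  ⟶  IM  (L0)  txn=BusRdX+Flush  M[L0]=39
step 8: P1: store L0 := 94  ⟶  IM  (L0)  txn=∅  M[L0]=39
step 9: P1: load  L1  ⟶  IM  (L1)  txn=∅  M[L1]=10
step 10: P1: load  L1  ⟶  IM  (L1)  txn=∅  M[L1]=10
step 11: P0: store L0 := 47  ⟶  MI  (L0)  txn=BusRdX+Flush  M[L0]=94
step 12: P0: load  L1  ⟶  SO  (L1)  txn=BusRd  M[L1]=10
step 13: P0: store L0 := 28  ⟶  MI  (L0)  txn=∅  M[L0]=94
step 14: P1: load  L1  ⟶  SO  (L1)  txn=∅  M[L1]=10

invalidations = 1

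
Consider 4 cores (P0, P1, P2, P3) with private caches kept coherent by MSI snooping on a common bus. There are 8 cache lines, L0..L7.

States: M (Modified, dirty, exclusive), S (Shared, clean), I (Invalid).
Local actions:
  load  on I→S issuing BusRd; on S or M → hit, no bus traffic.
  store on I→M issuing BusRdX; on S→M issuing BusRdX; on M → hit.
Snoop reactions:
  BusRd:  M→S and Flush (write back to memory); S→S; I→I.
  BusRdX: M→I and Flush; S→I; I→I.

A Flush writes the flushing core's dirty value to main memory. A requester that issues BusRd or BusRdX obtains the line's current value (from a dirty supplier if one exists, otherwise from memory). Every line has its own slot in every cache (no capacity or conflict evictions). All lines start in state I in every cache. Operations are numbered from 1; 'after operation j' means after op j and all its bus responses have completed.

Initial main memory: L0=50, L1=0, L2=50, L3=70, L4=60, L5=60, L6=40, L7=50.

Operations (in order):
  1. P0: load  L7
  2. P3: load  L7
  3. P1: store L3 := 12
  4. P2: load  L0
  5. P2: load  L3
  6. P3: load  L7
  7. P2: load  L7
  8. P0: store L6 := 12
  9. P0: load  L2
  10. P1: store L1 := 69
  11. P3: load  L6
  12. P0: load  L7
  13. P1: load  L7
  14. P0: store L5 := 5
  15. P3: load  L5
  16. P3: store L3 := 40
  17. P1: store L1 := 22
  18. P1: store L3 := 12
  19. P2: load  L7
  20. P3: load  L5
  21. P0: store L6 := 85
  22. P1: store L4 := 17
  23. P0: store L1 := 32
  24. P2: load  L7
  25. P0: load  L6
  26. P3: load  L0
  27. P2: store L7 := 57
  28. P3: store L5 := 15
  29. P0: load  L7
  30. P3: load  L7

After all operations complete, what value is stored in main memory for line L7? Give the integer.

memory[L7] = 57

[1] P0: load  L7 | P0:S(50), P1:I, P2:I, P3:I | bus: BusRd
[2] P3: load  L7 | P0:S(50), P1:I, P2:I, P3:S(50) | bus: BusRd
[3] P1: store L3 := 12 | P0:I, P1:M(12), P2:I, P3:I | bus: BusRdX
[4] P2: load  L0 | P0:I, P1:I, P2:S(50), P3:I | bus: BusRd
[5] P2: load  L3 | P0:I, P1:S(12), P2:S(12), P3:I | bus: BusRd,Flush
[6] P3: load  L7 | P0:S(50), P1:I, P2:I, P3:S(50) | bus: none
[7] P2: load  L7 | P0:S(50), P1:I, P2:S(50), P3:S(50) | bus: BusRd
[8] P0: store L6 := 12 | P0:M(12), P1:I, P2:I, P3:I | bus: BusRdX
[9] P0: load  L2 | P0:S(50), P1:I, P2:I, P3:I | bus: BusRd
[10] P1: store L1 := 69 | P0:I, P1:M(69), P2:I, P3:I | bus: BusRdX
[11] P3: load  L6 | P0:S(12), P1:I, P2:I, P3:S(12) | bus: BusRd,Flush
[12] P0: load  L7 | P0:S(50), P1:I, P2:S(50), P3:S(50) | bus: none
[13] P1: load  L7 | P0:S(50), P1:S(50), P2:S(50), P3:S(50) | bus: BusRd
[14] P0: store L5 := 5 | P0:M(5), P1:I, P2:I, P3:I | bus: BusRdX
[15] P3: load  L5 | P0:S(5), P1:I, P2:I, P3:S(5) | bus: BusRd,Flush
[16] P3: store L3 := 40 | P0:I, P1:I, P2:I, P3:M(40) | bus: BusRdX
[17] P1: store L1 := 22 | P0:I, P1:M(22), P2:I, P3:I | bus: none
[18] P1: store L3 := 12 | P0:I, P1:M(12), P2:I, P3:I | bus: BusRdX,Flush
[19] P2: load  L7 | P0:S(50), P1:S(50), P2:S(50), P3:S(50) | bus: none
[20] P3: load  L5 | P0:S(5), P1:I, P2:I, P3:S(5) | bus: none
[21] P0: store L6 := 85 | P0:M(85), P1:I, P2:I, P3:I | bus: BusRdX
[22] P1: store L4 := 17 | P0:I, P1:M(17), P2:I, P3:I | bus: BusRdX
[23] P0: store L1 := 32 | P0:M(32), P1:I, P2:I, P3:I | bus: BusRdX,Flush
[24] P2: load  L7 | P0:S(50), P1:S(50), P2:S(50), P3:S(50) | bus: none
[25] P0: load  L6 | P0:M(85), P1:I, P2:I, P3:I | bus: none
[26] P3: load  L0 | P0:I, P1:I, P2:S(50), P3:S(50) | bus: BusRd
[27] P2: store L7 := 57 | P0:I, P1:I, P2:M(57), P3:I | bus: BusRdX
[28] P3: store L5 := 15 | P0:I, P1:I, P2:I, P3:M(15) | bus: BusRdX
[29] P0: load  L7 | P0:S(57), P1:I, P2:S(57), P3:I | bus: BusRd,Flush
[30] P3: load  L7 | P0:S(57), P1:I, P2:S(57), P3:S(57) | bus: BusRd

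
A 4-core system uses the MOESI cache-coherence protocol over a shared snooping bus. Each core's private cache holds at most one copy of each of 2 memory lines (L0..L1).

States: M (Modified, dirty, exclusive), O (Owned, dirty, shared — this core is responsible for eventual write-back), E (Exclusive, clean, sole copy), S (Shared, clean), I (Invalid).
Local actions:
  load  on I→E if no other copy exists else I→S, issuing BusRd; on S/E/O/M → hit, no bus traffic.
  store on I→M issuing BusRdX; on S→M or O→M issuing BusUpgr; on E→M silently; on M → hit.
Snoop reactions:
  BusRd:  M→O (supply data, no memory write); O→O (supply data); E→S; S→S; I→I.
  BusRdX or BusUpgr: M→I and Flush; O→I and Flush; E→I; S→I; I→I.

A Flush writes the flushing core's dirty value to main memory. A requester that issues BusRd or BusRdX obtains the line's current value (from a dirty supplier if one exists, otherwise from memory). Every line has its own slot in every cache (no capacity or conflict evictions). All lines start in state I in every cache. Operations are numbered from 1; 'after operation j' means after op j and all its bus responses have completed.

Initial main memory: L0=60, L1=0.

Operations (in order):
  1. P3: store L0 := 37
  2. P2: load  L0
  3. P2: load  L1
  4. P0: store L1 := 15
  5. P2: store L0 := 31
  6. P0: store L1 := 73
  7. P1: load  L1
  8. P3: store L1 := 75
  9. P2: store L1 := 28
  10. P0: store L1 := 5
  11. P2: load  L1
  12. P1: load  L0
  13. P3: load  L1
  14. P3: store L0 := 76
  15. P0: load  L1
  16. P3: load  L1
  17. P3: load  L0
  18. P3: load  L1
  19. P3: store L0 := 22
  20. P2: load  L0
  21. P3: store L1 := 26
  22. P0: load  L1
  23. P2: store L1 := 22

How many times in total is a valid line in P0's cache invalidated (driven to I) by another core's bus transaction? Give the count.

step 1: P3: store L0 := 37  ⟶  IIIM  (L0)  txn=BusRdX  M[L0]=60
step 2: P2: load  L0  ⟶  IISO  (L0)  txn=BusRd  M[L0]=60
step 3: P2: load  L1  ⟶  IIEI  (L1)  txn=BusRd  M[L1]=0
step 4: P0: store L1 := 15  ⟶  MIII  (L1)  txn=BusRdX  M[L1]=0
step 5: P2: store L0 := 31  ⟶  IIMI  (L0)  txn=BusUpgr+Flush  M[L0]=37
step 6: P0: store L1 := 73  ⟶  MIII  (L1)  txn=∅  M[L1]=0
step 7: P1: load  L1  ⟶  OSII  (L1)  txn=BusRd  M[L1]=0
step 8: P3: store L1 := 75  ⟶  IIIM  (L1)  txn=BusRdX+Flush  M[L1]=73
step 9: P2: store L1 := 28  ⟶  IIMI  (L1)  txn=BusRdX+Flush  M[L1]=75
step 10: P0: store L1 := 5  ⟶  MIII  (L1)  txn=BusRdX+Flush  M[L1]=28
step 11: P2: load  L1  ⟶  OISI  (L1)  txn=BusRd  M[L1]=28
step 12: P1: load  L0  ⟶  ISOI  (L0)  txn=BusRd  M[L0]=37
step 13: P3: load  L1  ⟶  OISS  (L1)  txn=BusRd  M[L1]=28
step 14: P3: store L0 := 76  ⟶  IIIM  (L0)  txn=BusRdX+Flush  M[L0]=31
step 15: P0: load  L1  ⟶  OISS  (L1)  txn=∅  M[L1]=28
step 16: P3: load  L1  ⟶  OISS  (L1)  txn=∅  M[L1]=28
step 17: P3: load  L0  ⟶  IIIM  (L0)  txn=∅  M[L0]=31
step 18: P3: load  L1  ⟶  OISS  (L1)  txn=∅  M[L1]=28
step 19: P3: store L0 := 22  ⟶  IIIM  (L0)  txn=∅  M[L0]=31
step 20: P2: load  L0  ⟶  IISO  (L0)  txn=BusRd  M[L0]=31
step 21: P3: store L1 := 26  ⟶  IIIM  (L1)  txn=BusUpgr+Flush  M[L1]=5
step 22: P0: load  L1  ⟶  SIIO  (L1)  txn=BusRd  M[L1]=5
step 23: P2: store L1 := 22  ⟶  IIMI  (L1)  txn=BusRdX+Flush  M[L1]=26

invalidations = 3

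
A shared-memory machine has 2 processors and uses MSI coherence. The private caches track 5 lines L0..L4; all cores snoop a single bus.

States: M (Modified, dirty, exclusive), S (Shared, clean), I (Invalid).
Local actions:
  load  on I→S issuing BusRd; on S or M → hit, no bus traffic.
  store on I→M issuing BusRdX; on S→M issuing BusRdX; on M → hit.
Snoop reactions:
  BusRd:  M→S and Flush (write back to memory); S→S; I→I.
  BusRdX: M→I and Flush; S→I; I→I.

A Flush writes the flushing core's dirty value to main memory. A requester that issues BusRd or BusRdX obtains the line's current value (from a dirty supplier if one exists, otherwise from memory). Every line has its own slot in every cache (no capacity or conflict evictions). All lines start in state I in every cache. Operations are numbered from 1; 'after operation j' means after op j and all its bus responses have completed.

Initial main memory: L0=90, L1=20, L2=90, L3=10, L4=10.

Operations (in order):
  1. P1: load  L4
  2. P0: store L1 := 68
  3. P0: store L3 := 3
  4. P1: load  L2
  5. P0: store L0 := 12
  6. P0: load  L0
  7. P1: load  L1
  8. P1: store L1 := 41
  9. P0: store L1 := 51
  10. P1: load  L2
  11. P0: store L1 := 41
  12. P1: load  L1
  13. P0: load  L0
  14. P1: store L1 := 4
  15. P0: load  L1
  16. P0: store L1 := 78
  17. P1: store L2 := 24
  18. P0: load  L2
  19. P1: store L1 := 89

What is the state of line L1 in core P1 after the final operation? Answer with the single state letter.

[1] P1: load  L4 | P0:I, P1:S(10) | bus: BusRd
[2] P0: store L1 := 68 | P0:M(68), P1:I | bus: BusRdX
[3] P0: store L3 := 3 | P0:M(3), P1:I | bus: BusRdX
[4] P1: load  L2 | P0:I, P1:S(90) | bus: BusRd
[5] P0: store L0 := 12 | P0:M(12), P1:I | bus: BusRdX
[6] P0: load  L0 | P0:M(12), P1:I | bus: none
[7] P1: load  L1 | P0:S(68), P1:S(68) | bus: BusRd,Flush
[8] P1: store L1 := 41 | P0:I, P1:M(41) | bus: BusRdX
[9] P0: store L1 := 51 | P0:M(51), P1:I | bus: BusRdX,Flush
[10] P1: load  L2 | P0:I, P1:S(90) | bus: none
[11] P0: store L1 := 41 | P0:M(41), P1:I | bus: none
[12] P1: load  L1 | P0:S(41), P1:S(41) | bus: BusRd,Flush
[13] P0: load  L0 | P0:M(12), P1:I | bus: none
[14] P1: store L1 := 4 | P0:I, P1:M(4) | bus: BusRdX
[15] P0: load  L1 | P0:S(4), P1:S(4) | bus: BusRd,Flush
[16] P0: store L1 := 78 | P0:M(78), P1:I | bus: BusRdX
[17] P1: store L2 := 24 | P0:I, P1:M(24) | bus: BusRdX
[18] P0: load  L2 | P0:S(24), P1:S(24) | bus: BusRd,Flush
[19] P1: store L1 := 89 | P0:I, P1:M(89) | bus: BusRdX,Flush

state = M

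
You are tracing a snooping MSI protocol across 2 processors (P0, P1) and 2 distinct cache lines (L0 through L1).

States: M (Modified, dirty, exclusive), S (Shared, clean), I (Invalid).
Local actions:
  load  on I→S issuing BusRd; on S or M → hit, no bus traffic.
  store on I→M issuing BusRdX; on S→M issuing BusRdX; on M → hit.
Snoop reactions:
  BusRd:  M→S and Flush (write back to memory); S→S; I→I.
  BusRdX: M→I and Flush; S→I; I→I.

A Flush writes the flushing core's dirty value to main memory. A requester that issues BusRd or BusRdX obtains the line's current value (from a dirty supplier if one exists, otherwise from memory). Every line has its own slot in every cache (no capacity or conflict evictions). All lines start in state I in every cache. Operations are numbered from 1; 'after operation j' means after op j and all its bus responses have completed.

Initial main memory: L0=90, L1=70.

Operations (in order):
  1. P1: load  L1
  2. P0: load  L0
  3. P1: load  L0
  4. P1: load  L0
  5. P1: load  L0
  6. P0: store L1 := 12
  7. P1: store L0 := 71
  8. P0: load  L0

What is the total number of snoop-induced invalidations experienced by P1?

invalidations = 1

[1] P1: load  L1 | P0:I, P1:S(70) | bus: BusRd
[2] P0: load  L0 | P0:S(90), P1:I | bus: BusRd
[3] P1: load  L0 | P0:S(90), P1:S(90) | bus: BusRd
[4] P1: load  L0 | P0:S(90), P1:S(90) | bus: none
[5] P1: load  L0 | P0:S(90), P1:S(90) | bus: none
[6] P0: store L1 := 12 | P0:M(12), P1:I | bus: BusRdX
[7] P1: store L0 := 71 | P0:I, P1:M(71) | bus: BusRdX
[8] P0: load  L0 | P0:S(71), P1:S(71) | bus: BusRd,Flush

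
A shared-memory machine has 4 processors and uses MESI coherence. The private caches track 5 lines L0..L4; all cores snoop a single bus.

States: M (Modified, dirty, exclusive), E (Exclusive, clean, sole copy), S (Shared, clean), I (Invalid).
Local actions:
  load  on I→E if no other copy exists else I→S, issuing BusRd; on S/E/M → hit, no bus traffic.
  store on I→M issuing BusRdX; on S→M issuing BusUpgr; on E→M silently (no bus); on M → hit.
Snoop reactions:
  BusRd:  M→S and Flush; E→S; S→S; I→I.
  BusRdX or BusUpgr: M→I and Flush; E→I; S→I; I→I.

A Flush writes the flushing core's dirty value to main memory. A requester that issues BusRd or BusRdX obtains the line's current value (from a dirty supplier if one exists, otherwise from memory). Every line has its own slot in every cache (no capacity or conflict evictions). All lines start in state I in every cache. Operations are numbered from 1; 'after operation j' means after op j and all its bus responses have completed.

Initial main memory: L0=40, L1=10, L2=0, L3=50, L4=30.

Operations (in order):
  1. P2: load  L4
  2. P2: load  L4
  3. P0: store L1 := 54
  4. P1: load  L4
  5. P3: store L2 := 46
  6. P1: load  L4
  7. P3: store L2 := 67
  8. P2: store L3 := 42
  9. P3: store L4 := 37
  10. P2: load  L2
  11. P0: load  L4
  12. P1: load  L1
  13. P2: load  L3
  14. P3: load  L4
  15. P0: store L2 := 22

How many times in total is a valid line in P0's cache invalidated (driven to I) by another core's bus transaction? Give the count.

step 1: P2: load  L4  ⟶  IIEI  (L4)  txn=BusRd  M[L4]=30
step 2: P2: load  L4  ⟶  IIEI  (L4)  txn=∅  M[L4]=30
step 3: P0: store L1 := 54  ⟶  MIII  (L1)  txn=BusRdX  M[L1]=10
step 4: P1: load  L4  ⟶  ISSI  (L4)  txn=BusRd  M[L4]=30
step 5: P3: store L2 := 46  ⟶  IIIM  (L2)  txn=BusRdX  M[L2]=0
step 6: P1: load  L4  ⟶  ISSI  (L4)  txn=∅  M[L4]=30
step 7: P3: store L2 := 67  ⟶  IIIM  (L2)  txn=∅  M[L2]=0
step 8: P2: store L3 := 42  ⟶  IIMI  (L3)  txn=BusRdX  M[L3]=50
step 9: P3: store L4 := 37  ⟶  IIIM  (L4)  txn=BusRdX  M[L4]=30
step 10: P2: load  L2  ⟶  IISS  (L2)  txn=BusRd+Flush  M[L2]=67
step 11: P0: load  L4  ⟶  SIIS  (L4)  txn=BusRd+Flush  M[L4]=37
step 12: P1: load  L1  ⟶  SSII  (L1)  txn=BusRd+Flush  M[L1]=54
step 13: P2: load  L3  ⟶  IIMI  (L3)  txn=∅  M[L3]=50
step 14: P3: load  L4  ⟶  SIIS  (L4)  txn=∅  M[L4]=37
step 15: P0: store L2 := 22  ⟶  MIII  (L2)  txn=BusRdX  M[L2]=67

invalidations = 0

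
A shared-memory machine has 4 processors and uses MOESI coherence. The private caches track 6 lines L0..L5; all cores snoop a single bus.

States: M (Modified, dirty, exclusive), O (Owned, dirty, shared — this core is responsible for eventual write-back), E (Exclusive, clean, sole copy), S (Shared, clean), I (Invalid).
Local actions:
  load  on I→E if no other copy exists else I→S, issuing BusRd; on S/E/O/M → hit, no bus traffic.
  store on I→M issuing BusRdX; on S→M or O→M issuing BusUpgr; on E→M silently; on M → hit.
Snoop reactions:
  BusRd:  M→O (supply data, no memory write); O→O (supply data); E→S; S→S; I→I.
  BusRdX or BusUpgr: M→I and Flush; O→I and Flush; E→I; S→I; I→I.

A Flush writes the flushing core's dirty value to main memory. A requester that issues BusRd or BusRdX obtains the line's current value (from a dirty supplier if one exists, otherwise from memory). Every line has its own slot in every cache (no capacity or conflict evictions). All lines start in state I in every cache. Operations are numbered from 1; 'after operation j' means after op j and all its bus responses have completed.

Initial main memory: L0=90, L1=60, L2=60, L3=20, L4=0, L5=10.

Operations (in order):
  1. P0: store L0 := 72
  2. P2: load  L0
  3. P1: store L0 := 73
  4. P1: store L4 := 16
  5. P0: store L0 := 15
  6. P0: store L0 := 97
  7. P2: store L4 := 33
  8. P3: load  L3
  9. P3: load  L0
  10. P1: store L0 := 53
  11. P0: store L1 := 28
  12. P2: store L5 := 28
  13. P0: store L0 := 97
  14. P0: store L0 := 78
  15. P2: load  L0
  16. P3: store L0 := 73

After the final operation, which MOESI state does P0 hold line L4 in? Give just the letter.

1. P0: store L0 := 72  bus=[BusRdX]  L0: P0=M P1=I P2=I P3=I  mem[L0]=90
2. P2: load  L0  bus=[BusRd]  L0: P0=O P1=I P2=S P3=I  mem[L0]=90
3. P1: store L0 := 73  bus=[BusRdX,Flush]  L0: P0=I P1=M P2=I P3=I  mem[L0]=72
4. P1: store L4 := 16  bus=[BusRdX]  L4: P0=I P1=M P2=I P3=I  mem[L4]=0
5. P0: store L0 := 15  bus=[BusRdX,Flush]  L0: P0=M P1=I P2=I P3=I  mem[L0]=73
6. P0: store L0 := 97  bus=[-]  L0: P0=M P1=I P2=I P3=I  mem[L0]=73
7. P2: store L4 := 33  bus=[BusRdX,Flush]  L4: P0=I P1=I P2=M P3=I  mem[L4]=16
8. P3: load  L3  bus=[BusRd]  L3: P0=I P1=I P2=I P3=E  mem[L3]=20
9. P3: load  L0  bus=[BusRd]  L0: P0=O P1=I P2=I P3=S  mem[L0]=73
10. P1: store L0 := 53  bus=[BusRdX,Flush]  L0: P0=I P1=M P2=I P3=I  mem[L0]=97
11. P0: store L1 := 28  bus=[BusRdX]  L1: P0=M P1=I P2=I P3=I  mem[L1]=60
12. P2: store L5 := 28  bus=[BusRdX]  L5: P0=I P1=I P2=M P3=I  mem[L5]=10
13. P0: store L0 := 97  bus=[BusRdX,Flush]  L0: P0=M P1=I P2=I P3=I  mem[L0]=53
14. P0: store L0 := 78  bus=[-]  L0: P0=M P1=I P2=I P3=I  mem[L0]=53
15. P2: load  L0  bus=[BusRd]  L0: P0=O P1=I P2=S P3=I  mem[L0]=53
16. P3: store L0 := 73  bus=[BusRdX,Flush]  L0: P0=I P1=I P2=I P3=M  mem[L0]=78

state = I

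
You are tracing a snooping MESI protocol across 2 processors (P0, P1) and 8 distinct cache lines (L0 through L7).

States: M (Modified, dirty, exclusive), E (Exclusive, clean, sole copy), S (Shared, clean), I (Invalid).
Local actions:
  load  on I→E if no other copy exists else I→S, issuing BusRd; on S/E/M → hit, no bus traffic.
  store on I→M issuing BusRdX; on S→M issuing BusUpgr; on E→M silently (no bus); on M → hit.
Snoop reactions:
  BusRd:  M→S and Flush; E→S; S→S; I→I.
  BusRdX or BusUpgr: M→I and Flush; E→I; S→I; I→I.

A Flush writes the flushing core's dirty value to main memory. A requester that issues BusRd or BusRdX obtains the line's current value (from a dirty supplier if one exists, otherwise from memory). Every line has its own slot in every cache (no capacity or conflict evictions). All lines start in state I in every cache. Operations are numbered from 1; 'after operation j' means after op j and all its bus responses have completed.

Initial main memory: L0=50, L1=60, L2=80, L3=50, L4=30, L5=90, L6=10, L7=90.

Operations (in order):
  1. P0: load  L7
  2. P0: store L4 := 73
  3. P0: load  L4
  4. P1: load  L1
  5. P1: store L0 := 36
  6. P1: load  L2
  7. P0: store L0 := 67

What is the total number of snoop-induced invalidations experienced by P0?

invalidations = 0

step 1: P0: load  L7  ⟶  EI  (L7)  txn=BusRd  M[L7]=90
step 2: P0: store L4 := 73  ⟶  MI  (L4)  txn=BusRdX  M[L4]=30
step 3: P0: load  L4  ⟶  MI  (L4)  txn=∅  M[L4]=30
step 4: P1: load  L1  ⟶  IE  (L1)  txn=BusRd  M[L1]=60
step 5: P1: store L0 := 36  ⟶  IM  (L0)  txn=BusRdX  M[L0]=50
step 6: P1: load  L2  ⟶  IE  (L2)  txn=BusRd  M[L2]=80
step 7: P0: store L0 := 67  ⟶  MI  (L0)  txn=BusRdX+Flush  M[L0]=36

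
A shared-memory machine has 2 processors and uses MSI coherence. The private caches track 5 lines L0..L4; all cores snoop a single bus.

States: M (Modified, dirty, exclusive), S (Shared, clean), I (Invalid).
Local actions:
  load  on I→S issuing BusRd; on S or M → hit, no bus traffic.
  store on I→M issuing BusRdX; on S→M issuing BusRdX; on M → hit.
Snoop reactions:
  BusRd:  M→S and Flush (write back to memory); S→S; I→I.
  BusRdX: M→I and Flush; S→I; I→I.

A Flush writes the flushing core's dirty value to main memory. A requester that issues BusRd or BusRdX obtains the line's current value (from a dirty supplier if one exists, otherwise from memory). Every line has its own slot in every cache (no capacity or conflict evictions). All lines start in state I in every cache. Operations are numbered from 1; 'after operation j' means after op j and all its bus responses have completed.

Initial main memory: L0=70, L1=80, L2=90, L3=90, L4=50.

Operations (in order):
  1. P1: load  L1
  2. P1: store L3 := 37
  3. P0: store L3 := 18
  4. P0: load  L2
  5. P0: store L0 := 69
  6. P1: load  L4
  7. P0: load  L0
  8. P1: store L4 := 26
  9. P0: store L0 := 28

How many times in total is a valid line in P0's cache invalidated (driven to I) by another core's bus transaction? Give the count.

1. P1: load  L1  bus=[BusRd]  L1: P0=I P1=S  mem[L1]=80
2. P1: store L3 := 37  bus=[BusRdX]  L3: P0=I P1=M  mem[L3]=90
3. P0: store L3 := 18  bus=[BusRdX,Flush]  L3: P0=M P1=I  mem[L3]=37
4. P0: load  L2  bus=[BusRd]  L2: P0=S P1=I  mem[L2]=90
5. P0: store L0 := 69  bus=[BusRdX]  L0: P0=M P1=I  mem[L0]=70
6. P1: load  L4  bus=[BusRd]  L4: P0=I P1=S  mem[L4]=50
7. P0: load  L0  bus=[-]  L0: P0=M P1=I  mem[L0]=70
8. P1: store L4 := 26  bus=[BusRdX]  L4: P0=I P1=M  mem[L4]=50
9. P0: store L0 := 28  bus=[-]  L0: P0=M P1=I  mem[L0]=70

invalidations = 0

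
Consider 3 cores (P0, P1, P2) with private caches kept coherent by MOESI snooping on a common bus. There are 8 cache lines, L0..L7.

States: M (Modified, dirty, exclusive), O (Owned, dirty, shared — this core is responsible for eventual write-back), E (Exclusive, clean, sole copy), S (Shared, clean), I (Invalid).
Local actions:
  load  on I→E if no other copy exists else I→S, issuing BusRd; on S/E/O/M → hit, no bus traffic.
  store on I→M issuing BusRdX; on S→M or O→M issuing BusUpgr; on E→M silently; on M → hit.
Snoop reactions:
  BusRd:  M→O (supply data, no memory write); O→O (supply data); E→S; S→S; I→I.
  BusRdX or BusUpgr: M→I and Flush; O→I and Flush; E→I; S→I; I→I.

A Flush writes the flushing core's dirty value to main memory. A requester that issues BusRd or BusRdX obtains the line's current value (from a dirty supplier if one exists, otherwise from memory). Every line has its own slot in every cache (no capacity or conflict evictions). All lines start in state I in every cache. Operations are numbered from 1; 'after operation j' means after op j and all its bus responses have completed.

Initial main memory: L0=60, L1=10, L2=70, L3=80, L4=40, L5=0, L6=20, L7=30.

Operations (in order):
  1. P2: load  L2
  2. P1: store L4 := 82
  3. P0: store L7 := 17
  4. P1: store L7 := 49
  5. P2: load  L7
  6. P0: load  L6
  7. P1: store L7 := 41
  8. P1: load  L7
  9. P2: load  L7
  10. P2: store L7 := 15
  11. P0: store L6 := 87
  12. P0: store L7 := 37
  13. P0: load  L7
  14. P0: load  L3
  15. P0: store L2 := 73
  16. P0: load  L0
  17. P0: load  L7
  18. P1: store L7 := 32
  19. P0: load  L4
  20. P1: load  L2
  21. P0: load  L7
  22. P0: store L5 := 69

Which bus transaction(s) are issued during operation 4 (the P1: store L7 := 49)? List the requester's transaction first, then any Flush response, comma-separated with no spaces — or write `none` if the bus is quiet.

bus = BusRdX,Flush

  op1 P2: load  L2 → I/I/E on L2; bus BusRd; mem=70
  op2 P1: store L4 := 82 → I/M/I on L4; bus BusRdX; mem=40
  op3 P0: store L7 := 17 → M/I/I on L7; bus BusRdX; mem=30
  op4 P1: store L7 := 49 → I/M/I on L7; bus BusRdX Flush; mem=17
  op5 P2: load  L7 → I/O/S on L7; bus BusRd; mem=17
  op6 P0: load  L6 → E/I/I on L6; bus BusRd; mem=20
  op7 P1: store L7 := 41 → I/M/I on L7; bus BusUpgr; mem=17
  op8 P1: load  L7 → I/M/I on L7; bus (none); mem=17
  op9 P2: load  L7 → I/O/S on L7; bus BusRd; mem=17
  op10 P2: store L7 := 15 → I/I/M on L7; bus BusUpgr Flush; mem=41
  op11 P0: store L6 := 87 → M/I/I on L6; bus (none); mem=20
  op12 P0: store L7 := 37 → M/I/I on L7; bus BusRdX Flush; mem=15
  op13 P0: load  L7 → M/I/I on L7; bus (none); mem=15
  op14 P0: load  L3 → E/I/I on L3; bus BusRd; mem=80
  op15 P0: store L2 := 73 → M/I/I on L2; bus BusRdX; mem=70
  op16 P0: load  L0 → E/I/I on L0; bus BusRd; mem=60
  op17 P0: load  L7 → M/I/I on L7; bus (none); mem=15
  op18 P1: store L7 := 32 → I/M/I on L7; bus BusRdX Flush; mem=37
  op19 P0: load  L4 → S/O/I on L4; bus BusRd; mem=40
  op20 P1: load  L2 → O/S/I on L2; bus BusRd; mem=70
  op21 P0: load  L7 → S/O/I on L7; bus BusRd; mem=37
  op22 P0: store L5 := 69 → M/I/I on L5; bus BusRdX; mem=0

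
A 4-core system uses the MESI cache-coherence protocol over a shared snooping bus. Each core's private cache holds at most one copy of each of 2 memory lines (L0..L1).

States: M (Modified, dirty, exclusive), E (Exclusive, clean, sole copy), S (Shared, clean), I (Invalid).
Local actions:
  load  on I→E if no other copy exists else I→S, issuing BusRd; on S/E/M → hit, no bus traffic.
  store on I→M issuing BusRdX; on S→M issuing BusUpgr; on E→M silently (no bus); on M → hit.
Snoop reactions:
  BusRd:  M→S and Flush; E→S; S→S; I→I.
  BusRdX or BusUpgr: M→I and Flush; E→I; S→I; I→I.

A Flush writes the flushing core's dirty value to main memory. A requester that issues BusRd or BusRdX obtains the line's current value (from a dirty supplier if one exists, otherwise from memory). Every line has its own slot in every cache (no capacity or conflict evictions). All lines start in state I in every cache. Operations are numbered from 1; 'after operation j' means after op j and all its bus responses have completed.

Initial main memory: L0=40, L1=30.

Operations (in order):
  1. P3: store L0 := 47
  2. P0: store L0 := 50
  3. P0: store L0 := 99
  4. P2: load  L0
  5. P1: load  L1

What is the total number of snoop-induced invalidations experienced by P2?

  op1 P3: store L0 := 47 → I/I/I/M on L0; bus BusRdX; mem=40
  op2 P0: store L0 := 50 → M/I/I/I on L0; bus BusRdX Flush; mem=47
  op3 P0: store L0 := 99 → M/I/I/I on L0; bus (none); mem=47
  op4 P2: load  L0 → S/I/S/I on L0; bus BusRd Flush; mem=99
  op5 P1: load  L1 → I/E/I/I on L1; bus BusRd; mem=30

invalidations = 0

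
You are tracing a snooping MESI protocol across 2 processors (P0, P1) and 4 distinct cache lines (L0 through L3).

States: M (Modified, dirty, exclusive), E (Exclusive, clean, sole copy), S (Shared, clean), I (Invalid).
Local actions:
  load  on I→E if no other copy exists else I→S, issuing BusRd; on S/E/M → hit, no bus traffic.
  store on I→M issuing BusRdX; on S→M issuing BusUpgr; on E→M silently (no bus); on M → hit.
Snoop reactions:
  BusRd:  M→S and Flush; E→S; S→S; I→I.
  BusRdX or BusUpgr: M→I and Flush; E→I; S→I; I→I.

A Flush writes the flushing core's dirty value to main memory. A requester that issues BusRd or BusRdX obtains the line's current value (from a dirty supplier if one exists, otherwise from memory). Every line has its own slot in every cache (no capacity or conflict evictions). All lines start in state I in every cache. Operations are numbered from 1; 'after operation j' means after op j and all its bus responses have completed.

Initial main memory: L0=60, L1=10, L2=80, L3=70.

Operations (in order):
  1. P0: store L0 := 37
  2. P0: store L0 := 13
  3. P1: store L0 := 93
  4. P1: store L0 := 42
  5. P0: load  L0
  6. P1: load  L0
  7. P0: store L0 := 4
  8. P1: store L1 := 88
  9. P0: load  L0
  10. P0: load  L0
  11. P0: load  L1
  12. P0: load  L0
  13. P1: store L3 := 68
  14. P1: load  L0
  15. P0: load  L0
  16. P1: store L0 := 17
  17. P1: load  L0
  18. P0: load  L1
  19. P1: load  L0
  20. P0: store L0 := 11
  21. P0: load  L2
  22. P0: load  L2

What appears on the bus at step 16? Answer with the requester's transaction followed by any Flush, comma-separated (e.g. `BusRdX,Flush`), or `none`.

1. P0: store L0 := 37  bus=[BusRdX]  L0: P0=M P1=I  mem[L0]=60
2. P0: store L0 := 13  bus=[-]  L0: P0=M P1=I  mem[L0]=60
3. P1: store L0 := 93  bus=[BusRdX,Flush]  L0: P0=I P1=M  mem[L0]=13
4. P1: store L0 := 42  bus=[-]  L0: P0=I P1=M  mem[L0]=13
5. P0: load  L0  bus=[BusRd,Flush]  L0: P0=S P1=S  mem[L0]=42
6. P1: load  L0  bus=[-]  L0: P0=S P1=S  mem[L0]=42
7. P0: store L0 := 4  bus=[BusUpgr]  L0: P0=M P1=I  mem[L0]=42
8. P1: store L1 := 88  bus=[BusRdX]  L1: P0=I P1=M  mem[L1]=10
9. P0: load  L0  bus=[-]  L0: P0=M P1=I  mem[L0]=42
10. P0: load  L0  bus=[-]  L0: P0=M P1=I  mem[L0]=42
11. P0: load  L1  bus=[BusRd,Flush]  L1: P0=S P1=S  mem[L1]=88
12. P0: load  L0  bus=[-]  L0: P0=M P1=I  mem[L0]=42
13. P1: store L3 := 68  bus=[BusRdX]  L3: P0=I P1=M  mem[L3]=70
14. P1: load  L0  bus=[BusRd,Flush]  L0: P0=S P1=S  mem[L0]=4
15. P0: load  L0  bus=[-]  L0: P0=S P1=S  mem[L0]=4
16. P1: store L0 := 17  bus=[BusUpgr]  L0: P0=I P1=M  mem[L0]=4
17. P1: load  L0  bus=[-]  L0: P0=I P1=M  mem[L0]=4
18. P0: load  L1  bus=[-]  L1: P0=S P1=S  mem[L1]=88
19. P1: load  L0  bus=[-]  L0: P0=I P1=M  mem[L0]=4
20. P0: store L0 := 11  bus=[BusRdX,Flush]  L0: P0=M P1=I  mem[L0]=17
21. P0: load  L2  bus=[BusRd]  L2: P0=E P1=I  mem[L2]=80
22. P0: load  L2  bus=[-]  L2: P0=E P1=I  mem[L2]=80

bus = BusUpgr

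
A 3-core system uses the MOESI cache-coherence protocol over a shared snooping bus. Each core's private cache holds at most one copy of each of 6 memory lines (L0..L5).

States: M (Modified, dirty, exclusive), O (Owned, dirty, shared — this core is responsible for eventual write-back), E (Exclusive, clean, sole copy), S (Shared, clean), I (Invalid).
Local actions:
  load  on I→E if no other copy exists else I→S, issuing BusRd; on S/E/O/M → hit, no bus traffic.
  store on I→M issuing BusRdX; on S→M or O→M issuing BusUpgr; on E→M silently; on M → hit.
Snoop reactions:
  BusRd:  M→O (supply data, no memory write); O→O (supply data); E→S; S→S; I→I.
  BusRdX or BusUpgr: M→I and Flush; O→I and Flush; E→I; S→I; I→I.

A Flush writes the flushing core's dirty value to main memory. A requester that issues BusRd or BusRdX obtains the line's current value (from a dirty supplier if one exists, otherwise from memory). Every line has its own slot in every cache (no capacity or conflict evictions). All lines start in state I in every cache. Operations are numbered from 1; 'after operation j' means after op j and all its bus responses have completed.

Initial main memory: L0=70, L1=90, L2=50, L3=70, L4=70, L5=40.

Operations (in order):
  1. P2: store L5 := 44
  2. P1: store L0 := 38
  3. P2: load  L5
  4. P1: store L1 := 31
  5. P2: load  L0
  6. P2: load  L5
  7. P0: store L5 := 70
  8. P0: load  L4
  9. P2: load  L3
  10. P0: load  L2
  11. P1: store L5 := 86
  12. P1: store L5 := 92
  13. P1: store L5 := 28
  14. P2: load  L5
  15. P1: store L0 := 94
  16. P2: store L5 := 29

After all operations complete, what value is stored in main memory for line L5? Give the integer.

step 1: P2: store L5 := 44  ⟶  IIM  (L5)  txn=BusRdX  M[L5]=40
step 2: P1: store L0 := 38  ⟶  IMI  (L0)  txn=BusRdX  M[L0]=70
step 3: P2: load  L5  ⟶  IIM  (L5)  txn=∅  M[L5]=40
step 4: P1: store L1 := 31  ⟶  IMI  (L1)  txn=BusRdX  M[L1]=90
step 5: P2: load  L0  ⟶  IOS  (L0)  txn=BusRd  M[L0]=70
step 6: P2: load  L5  ⟶  IIM  (L5)  txn=∅  M[L5]=40
step 7: P0: store L5 := 70  ⟶  MII  (L5)  txn=BusRdX+Flush  M[L5]=44
step 8: P0: load  L4  ⟶  EII  (L4)  txn=BusRd  M[L4]=70
step 9: P2: load  L3  ⟶  IIE  (L3)  txn=BusRd  M[L3]=70
step 10: P0: load  L2  ⟶  EII  (L2)  txn=BusRd  M[L2]=50
step 11: P1: store L5 := 86  ⟶  IMI  (L5)  txn=BusRdX+Flush  M[L5]=70
step 12: P1: store L5 := 92  ⟶  IMI  (L5)  txn=∅  M[L5]=70
step 13: P1: store L5 := 28  ⟶  IMI  (L5)  txn=∅  M[L5]=70
step 14: P2: load  L5  ⟶  IOS  (L5)  txn=BusRd  M[L5]=70
step 15: P1: store L0 := 94  ⟶  IMI  (L0)  txn=BusUpgr  M[L0]=70
step 16: P2: store L5 := 29  ⟶  IIM  (L5)  txn=BusUpgr+Flush  M[L5]=28

memory[L5] = 28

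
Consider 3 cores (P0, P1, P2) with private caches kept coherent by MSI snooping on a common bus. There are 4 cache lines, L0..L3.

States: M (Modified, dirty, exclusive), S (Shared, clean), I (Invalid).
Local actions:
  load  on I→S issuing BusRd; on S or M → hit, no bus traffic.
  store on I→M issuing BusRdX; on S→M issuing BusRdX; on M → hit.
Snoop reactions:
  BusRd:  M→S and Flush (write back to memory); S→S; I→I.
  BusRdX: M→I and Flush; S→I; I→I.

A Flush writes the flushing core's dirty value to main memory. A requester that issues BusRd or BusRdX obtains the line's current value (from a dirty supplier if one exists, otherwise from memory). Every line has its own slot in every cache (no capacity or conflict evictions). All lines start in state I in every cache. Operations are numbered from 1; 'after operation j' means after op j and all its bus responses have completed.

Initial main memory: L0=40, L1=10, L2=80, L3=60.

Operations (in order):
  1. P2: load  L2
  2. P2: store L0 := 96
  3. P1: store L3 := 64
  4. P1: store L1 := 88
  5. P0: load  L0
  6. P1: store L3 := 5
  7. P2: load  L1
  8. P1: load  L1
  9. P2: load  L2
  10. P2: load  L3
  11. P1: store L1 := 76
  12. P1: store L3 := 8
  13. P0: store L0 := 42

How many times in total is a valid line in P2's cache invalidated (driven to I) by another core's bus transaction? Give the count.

invalidations = 3

[1] P2: load  L2 | P0:I, P1:I, P2:S(80) | bus: BusRd
[2] P2: store L0 := 96 | P0:I, P1:I, P2:M(96) | bus: BusRdX
[3] P1: store L3 := 64 | P0:I, P1:M(64), P2:I | bus: BusRdX
[4] P1: store L1 := 88 | P0:I, P1:M(88), P2:I | bus: BusRdX
[5] P0: load  L0 | P0:S(96), P1:I, P2:S(96) | bus: BusRd,Flush
[6] P1: store L3 := 5 | P0:I, P1:M(5), P2:I | bus: none
[7] P2: load  L1 | P0:I, P1:S(88), P2:S(88) | bus: BusRd,Flush
[8] P1: load  L1 | P0:I, P1:S(88), P2:S(88) | bus: none
[9] P2: load  L2 | P0:I, P1:I, P2:S(80) | bus: none
[10] P2: load  L3 | P0:I, P1:S(5), P2:S(5) | bus: BusRd,Flush
[11] P1: store L1 := 76 | P0:I, P1:M(76), P2:I | bus: BusRdX
[12] P1: store L3 := 8 | P0:I, P1:M(8), P2:I | bus: BusRdX
[13] P0: store L0 := 42 | P0:M(42), P1:I, P2:I | bus: BusRdX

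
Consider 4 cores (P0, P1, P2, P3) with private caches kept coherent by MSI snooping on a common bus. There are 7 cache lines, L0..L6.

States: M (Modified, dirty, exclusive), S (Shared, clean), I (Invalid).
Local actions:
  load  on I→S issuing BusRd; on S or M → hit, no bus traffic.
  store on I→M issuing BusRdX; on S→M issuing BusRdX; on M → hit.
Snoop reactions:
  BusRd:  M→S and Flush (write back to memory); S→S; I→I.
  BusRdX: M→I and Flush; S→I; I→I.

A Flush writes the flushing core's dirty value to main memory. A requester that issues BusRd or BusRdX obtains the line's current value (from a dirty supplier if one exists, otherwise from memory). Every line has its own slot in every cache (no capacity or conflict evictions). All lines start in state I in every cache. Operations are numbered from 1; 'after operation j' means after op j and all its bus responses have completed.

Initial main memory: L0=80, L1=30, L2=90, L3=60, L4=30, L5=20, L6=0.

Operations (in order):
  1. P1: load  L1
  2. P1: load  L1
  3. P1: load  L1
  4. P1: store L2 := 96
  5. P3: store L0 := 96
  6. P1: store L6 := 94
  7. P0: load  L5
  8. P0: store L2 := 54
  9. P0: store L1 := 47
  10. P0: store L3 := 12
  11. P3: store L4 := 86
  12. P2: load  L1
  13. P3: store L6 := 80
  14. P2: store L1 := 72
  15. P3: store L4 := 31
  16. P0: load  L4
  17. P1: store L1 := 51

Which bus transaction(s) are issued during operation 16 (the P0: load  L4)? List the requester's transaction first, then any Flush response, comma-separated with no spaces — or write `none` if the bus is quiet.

  op1 P1: load  L1 → I/S/I/I on L1; bus BusRd; mem=30
  op2 P1: load  L1 → I/S/I/I on L1; bus (none); mem=30
  op3 P1: load  L1 → I/S/I/I on L1; bus (none); mem=30
  op4 P1: store L2 := 96 → I/M/I/I on L2; bus BusRdX; mem=90
  op5 P3: store L0 := 96 → I/I/I/M on L0; bus BusRdX; mem=80
  op6 P1: store L6 := 94 → I/M/I/I on L6; bus BusRdX; mem=0
  op7 P0: load  L5 → S/I/I/I on L5; bus BusRd; mem=20
  op8 P0: store L2 := 54 → M/I/I/I on L2; bus BusRdX Flush; mem=96
  op9 P0: store L1 := 47 → M/I/I/I on L1; bus BusRdX; mem=30
  op10 P0: store L3 := 12 → M/I/I/I on L3; bus BusRdX; mem=60
  op11 P3: store L4 := 86 → I/I/I/M on L4; bus BusRdX; mem=30
  op12 P2: load  L1 → S/I/S/I on L1; bus BusRd Flush; mem=47
  op13 P3: store L6 := 80 → I/I/I/M on L6; bus BusRdX Flush; mem=94
  op14 P2: store L1 := 72 → I/I/M/I on L1; bus BusRdX; mem=47
  op15 P3: store L4 := 31 → I/I/I/M on L4; bus (none); mem=30
  op16 P0: load  L4 → S/I/I/S on L4; bus BusRd Flush; mem=31
  op17 P1: store L1 := 51 → I/M/I/I on L1; bus BusRdX Flush; mem=72

bus = BusRd,Flush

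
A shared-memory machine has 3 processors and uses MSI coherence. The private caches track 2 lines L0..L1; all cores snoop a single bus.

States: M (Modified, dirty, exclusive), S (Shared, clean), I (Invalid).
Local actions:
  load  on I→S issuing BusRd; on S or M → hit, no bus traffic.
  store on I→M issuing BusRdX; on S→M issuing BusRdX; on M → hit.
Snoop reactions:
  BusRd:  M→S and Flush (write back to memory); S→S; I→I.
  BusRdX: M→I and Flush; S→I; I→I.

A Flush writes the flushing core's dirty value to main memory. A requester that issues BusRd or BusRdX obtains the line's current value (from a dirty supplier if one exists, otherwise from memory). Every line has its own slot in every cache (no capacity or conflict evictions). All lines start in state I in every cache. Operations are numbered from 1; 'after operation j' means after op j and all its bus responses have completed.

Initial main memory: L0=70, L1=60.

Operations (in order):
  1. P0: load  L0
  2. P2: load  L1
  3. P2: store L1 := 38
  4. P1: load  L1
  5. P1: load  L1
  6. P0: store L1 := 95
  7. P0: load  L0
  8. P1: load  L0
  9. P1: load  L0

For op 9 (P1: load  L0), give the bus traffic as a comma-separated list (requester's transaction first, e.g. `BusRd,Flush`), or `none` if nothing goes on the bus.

bus = none

[1] P0: load  L0 | P0:S(70), P1:I, P2:I | bus: BusRd
[2] P2: load  L1 | P0:I, P1:I, P2:S(60) | bus: BusRd
[3] P2: store L1 := 38 | P0:I, P1:I, P2:M(38) | bus: BusRdX
[4] P1: load  L1 | P0:I, P1:S(38), P2:S(38) | bus: BusRd,Flush
[5] P1: load  L1 | P0:I, P1:S(38), P2:S(38) | bus: none
[6] P0: store L1 := 95 | P0:M(95), P1:I, P2:I | bus: BusRdX
[7] P0: load  L0 | P0:S(70), P1:I, P2:I | bus: none
[8] P1: load  L0 | P0:S(70), P1:S(70), P2:I | bus: BusRd
[9] P1: load  L0 | P0:S(70), P1:S(70), P2:I | bus: none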